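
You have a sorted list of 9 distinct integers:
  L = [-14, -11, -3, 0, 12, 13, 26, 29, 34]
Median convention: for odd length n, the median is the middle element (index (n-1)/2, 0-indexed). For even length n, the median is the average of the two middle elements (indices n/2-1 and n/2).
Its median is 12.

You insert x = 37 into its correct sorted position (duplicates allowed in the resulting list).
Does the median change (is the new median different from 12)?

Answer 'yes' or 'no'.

Old median = 12
Insert x = 37
New median = 25/2
Changed? yes

Answer: yes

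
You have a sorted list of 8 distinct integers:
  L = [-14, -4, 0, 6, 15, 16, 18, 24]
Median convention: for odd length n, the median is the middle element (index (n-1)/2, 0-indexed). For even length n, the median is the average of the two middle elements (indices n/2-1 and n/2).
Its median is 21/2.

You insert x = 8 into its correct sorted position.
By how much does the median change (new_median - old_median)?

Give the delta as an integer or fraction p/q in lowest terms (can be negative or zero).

Old median = 21/2
After inserting x = 8: new sorted = [-14, -4, 0, 6, 8, 15, 16, 18, 24]
New median = 8
Delta = 8 - 21/2 = -5/2

Answer: -5/2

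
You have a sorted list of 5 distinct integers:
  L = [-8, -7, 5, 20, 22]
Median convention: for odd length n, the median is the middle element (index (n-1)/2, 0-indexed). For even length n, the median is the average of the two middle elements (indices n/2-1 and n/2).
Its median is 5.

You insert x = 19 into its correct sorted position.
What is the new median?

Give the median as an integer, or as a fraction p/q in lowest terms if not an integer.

Answer: 12

Derivation:
Old list (sorted, length 5): [-8, -7, 5, 20, 22]
Old median = 5
Insert x = 19
Old length odd (5). Middle was index 2 = 5.
New length even (6). New median = avg of two middle elements.
x = 19: 3 elements are < x, 2 elements are > x.
New sorted list: [-8, -7, 5, 19, 20, 22]
New median = 12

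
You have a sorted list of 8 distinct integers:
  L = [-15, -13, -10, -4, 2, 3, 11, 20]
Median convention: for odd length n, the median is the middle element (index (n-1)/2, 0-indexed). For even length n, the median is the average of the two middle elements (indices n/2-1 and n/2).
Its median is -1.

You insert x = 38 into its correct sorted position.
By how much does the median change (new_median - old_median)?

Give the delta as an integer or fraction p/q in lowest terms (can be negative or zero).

Answer: 3

Derivation:
Old median = -1
After inserting x = 38: new sorted = [-15, -13, -10, -4, 2, 3, 11, 20, 38]
New median = 2
Delta = 2 - -1 = 3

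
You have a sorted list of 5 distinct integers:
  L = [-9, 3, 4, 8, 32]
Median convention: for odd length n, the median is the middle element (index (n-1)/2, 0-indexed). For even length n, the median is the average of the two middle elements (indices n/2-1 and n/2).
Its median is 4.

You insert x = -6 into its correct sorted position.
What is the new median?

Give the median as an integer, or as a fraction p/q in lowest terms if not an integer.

Old list (sorted, length 5): [-9, 3, 4, 8, 32]
Old median = 4
Insert x = -6
Old length odd (5). Middle was index 2 = 4.
New length even (6). New median = avg of two middle elements.
x = -6: 1 elements are < x, 4 elements are > x.
New sorted list: [-9, -6, 3, 4, 8, 32]
New median = 7/2

Answer: 7/2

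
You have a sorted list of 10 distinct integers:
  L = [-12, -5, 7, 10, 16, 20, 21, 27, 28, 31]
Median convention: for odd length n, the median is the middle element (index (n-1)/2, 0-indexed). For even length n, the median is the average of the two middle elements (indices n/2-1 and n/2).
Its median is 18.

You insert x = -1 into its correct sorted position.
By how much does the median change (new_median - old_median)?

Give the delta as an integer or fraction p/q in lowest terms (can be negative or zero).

Answer: -2

Derivation:
Old median = 18
After inserting x = -1: new sorted = [-12, -5, -1, 7, 10, 16, 20, 21, 27, 28, 31]
New median = 16
Delta = 16 - 18 = -2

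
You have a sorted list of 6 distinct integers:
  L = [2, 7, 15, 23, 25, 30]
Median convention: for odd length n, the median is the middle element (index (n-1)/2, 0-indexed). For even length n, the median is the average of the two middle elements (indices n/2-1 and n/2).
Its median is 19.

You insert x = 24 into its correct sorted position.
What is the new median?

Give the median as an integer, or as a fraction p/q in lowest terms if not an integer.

Old list (sorted, length 6): [2, 7, 15, 23, 25, 30]
Old median = 19
Insert x = 24
Old length even (6). Middle pair: indices 2,3 = 15,23.
New length odd (7). New median = single middle element.
x = 24: 4 elements are < x, 2 elements are > x.
New sorted list: [2, 7, 15, 23, 24, 25, 30]
New median = 23

Answer: 23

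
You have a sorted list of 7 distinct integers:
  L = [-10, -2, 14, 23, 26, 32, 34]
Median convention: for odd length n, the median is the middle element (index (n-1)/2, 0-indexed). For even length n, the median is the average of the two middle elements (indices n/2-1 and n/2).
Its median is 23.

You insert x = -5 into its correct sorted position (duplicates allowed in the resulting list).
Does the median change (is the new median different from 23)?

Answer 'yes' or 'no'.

Answer: yes

Derivation:
Old median = 23
Insert x = -5
New median = 37/2
Changed? yes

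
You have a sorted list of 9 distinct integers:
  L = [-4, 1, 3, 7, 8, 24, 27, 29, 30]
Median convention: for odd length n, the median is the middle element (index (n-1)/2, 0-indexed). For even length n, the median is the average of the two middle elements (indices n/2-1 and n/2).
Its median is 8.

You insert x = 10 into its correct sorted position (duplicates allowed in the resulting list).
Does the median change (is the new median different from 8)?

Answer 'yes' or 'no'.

Old median = 8
Insert x = 10
New median = 9
Changed? yes

Answer: yes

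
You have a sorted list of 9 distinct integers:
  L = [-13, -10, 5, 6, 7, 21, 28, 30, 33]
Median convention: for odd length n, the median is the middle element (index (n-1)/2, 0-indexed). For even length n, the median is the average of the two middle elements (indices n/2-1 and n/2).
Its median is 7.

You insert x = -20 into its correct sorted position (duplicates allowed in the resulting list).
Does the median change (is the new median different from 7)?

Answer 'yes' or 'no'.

Answer: yes

Derivation:
Old median = 7
Insert x = -20
New median = 13/2
Changed? yes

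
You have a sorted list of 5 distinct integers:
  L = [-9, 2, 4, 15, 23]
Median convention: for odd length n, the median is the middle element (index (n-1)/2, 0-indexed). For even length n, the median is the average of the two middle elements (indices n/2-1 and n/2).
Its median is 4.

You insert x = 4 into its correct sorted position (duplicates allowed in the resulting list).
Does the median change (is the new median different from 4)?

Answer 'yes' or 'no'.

Old median = 4
Insert x = 4
New median = 4
Changed? no

Answer: no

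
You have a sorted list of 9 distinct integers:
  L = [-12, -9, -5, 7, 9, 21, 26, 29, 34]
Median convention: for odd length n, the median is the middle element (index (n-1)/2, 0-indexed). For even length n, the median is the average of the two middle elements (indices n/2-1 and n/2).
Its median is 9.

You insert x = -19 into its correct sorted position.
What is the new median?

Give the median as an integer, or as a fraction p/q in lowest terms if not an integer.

Old list (sorted, length 9): [-12, -9, -5, 7, 9, 21, 26, 29, 34]
Old median = 9
Insert x = -19
Old length odd (9). Middle was index 4 = 9.
New length even (10). New median = avg of two middle elements.
x = -19: 0 elements are < x, 9 elements are > x.
New sorted list: [-19, -12, -9, -5, 7, 9, 21, 26, 29, 34]
New median = 8

Answer: 8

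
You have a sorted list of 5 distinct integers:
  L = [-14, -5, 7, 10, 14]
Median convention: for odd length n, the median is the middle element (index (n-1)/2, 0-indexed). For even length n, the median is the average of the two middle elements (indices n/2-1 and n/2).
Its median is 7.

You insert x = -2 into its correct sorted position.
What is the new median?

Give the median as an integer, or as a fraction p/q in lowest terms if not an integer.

Answer: 5/2

Derivation:
Old list (sorted, length 5): [-14, -5, 7, 10, 14]
Old median = 7
Insert x = -2
Old length odd (5). Middle was index 2 = 7.
New length even (6). New median = avg of two middle elements.
x = -2: 2 elements are < x, 3 elements are > x.
New sorted list: [-14, -5, -2, 7, 10, 14]
New median = 5/2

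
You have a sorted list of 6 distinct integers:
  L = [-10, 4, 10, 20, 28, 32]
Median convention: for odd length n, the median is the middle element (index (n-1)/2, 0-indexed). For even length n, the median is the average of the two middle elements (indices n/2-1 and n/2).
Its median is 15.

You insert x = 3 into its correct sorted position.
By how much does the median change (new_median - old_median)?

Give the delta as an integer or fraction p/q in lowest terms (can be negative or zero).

Answer: -5

Derivation:
Old median = 15
After inserting x = 3: new sorted = [-10, 3, 4, 10, 20, 28, 32]
New median = 10
Delta = 10 - 15 = -5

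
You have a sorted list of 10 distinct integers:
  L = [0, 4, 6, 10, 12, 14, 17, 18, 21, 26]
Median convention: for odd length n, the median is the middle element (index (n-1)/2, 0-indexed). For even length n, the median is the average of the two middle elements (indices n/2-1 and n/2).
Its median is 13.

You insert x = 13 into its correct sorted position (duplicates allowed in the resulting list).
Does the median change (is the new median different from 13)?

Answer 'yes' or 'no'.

Old median = 13
Insert x = 13
New median = 13
Changed? no

Answer: no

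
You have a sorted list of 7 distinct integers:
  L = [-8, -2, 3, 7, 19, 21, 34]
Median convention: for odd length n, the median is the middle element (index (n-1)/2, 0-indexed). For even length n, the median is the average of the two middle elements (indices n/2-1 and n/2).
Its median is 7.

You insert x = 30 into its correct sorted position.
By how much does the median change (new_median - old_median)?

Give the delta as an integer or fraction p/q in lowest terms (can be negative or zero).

Old median = 7
After inserting x = 30: new sorted = [-8, -2, 3, 7, 19, 21, 30, 34]
New median = 13
Delta = 13 - 7 = 6

Answer: 6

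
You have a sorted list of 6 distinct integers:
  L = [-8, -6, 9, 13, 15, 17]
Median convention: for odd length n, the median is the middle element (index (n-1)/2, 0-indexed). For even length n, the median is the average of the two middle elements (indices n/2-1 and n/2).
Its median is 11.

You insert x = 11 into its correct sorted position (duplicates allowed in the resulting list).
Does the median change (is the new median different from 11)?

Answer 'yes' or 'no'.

Old median = 11
Insert x = 11
New median = 11
Changed? no

Answer: no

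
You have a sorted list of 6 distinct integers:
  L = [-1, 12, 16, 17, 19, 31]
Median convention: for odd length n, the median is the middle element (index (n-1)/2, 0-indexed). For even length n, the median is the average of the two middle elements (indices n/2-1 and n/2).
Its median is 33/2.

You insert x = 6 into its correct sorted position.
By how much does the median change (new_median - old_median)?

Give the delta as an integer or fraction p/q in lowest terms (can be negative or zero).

Answer: -1/2

Derivation:
Old median = 33/2
After inserting x = 6: new sorted = [-1, 6, 12, 16, 17, 19, 31]
New median = 16
Delta = 16 - 33/2 = -1/2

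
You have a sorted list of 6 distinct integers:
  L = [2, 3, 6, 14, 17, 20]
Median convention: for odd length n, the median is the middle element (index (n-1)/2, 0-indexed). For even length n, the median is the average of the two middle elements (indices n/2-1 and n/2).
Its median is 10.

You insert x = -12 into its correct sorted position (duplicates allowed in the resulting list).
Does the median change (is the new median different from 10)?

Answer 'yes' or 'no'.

Old median = 10
Insert x = -12
New median = 6
Changed? yes

Answer: yes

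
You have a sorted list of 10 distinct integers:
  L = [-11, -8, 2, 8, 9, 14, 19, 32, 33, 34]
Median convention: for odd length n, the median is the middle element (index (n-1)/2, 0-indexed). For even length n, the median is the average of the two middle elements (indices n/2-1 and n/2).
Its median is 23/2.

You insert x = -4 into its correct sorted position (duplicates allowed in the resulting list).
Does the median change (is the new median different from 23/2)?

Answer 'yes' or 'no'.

Old median = 23/2
Insert x = -4
New median = 9
Changed? yes

Answer: yes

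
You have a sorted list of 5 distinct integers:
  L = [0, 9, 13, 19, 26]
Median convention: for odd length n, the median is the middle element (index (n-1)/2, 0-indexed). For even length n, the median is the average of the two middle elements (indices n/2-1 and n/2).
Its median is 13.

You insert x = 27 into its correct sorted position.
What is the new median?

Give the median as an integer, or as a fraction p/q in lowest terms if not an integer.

Answer: 16

Derivation:
Old list (sorted, length 5): [0, 9, 13, 19, 26]
Old median = 13
Insert x = 27
Old length odd (5). Middle was index 2 = 13.
New length even (6). New median = avg of two middle elements.
x = 27: 5 elements are < x, 0 elements are > x.
New sorted list: [0, 9, 13, 19, 26, 27]
New median = 16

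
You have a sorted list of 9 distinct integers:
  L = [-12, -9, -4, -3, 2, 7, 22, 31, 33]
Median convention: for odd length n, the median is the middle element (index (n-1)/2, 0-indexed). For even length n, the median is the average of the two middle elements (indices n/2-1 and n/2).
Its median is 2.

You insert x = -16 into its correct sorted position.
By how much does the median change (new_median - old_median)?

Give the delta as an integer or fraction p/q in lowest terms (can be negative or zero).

Old median = 2
After inserting x = -16: new sorted = [-16, -12, -9, -4, -3, 2, 7, 22, 31, 33]
New median = -1/2
Delta = -1/2 - 2 = -5/2

Answer: -5/2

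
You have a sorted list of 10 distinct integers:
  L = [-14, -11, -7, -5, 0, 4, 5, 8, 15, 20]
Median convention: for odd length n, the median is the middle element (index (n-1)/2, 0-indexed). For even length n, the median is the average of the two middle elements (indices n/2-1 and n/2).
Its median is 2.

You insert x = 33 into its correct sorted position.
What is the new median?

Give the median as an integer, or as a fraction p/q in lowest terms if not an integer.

Answer: 4

Derivation:
Old list (sorted, length 10): [-14, -11, -7, -5, 0, 4, 5, 8, 15, 20]
Old median = 2
Insert x = 33
Old length even (10). Middle pair: indices 4,5 = 0,4.
New length odd (11). New median = single middle element.
x = 33: 10 elements are < x, 0 elements are > x.
New sorted list: [-14, -11, -7, -5, 0, 4, 5, 8, 15, 20, 33]
New median = 4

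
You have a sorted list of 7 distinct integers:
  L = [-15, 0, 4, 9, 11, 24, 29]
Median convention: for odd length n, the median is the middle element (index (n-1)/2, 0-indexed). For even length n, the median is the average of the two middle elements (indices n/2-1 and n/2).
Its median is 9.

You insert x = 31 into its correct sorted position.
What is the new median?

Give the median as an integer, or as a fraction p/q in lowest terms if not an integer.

Old list (sorted, length 7): [-15, 0, 4, 9, 11, 24, 29]
Old median = 9
Insert x = 31
Old length odd (7). Middle was index 3 = 9.
New length even (8). New median = avg of two middle elements.
x = 31: 7 elements are < x, 0 elements are > x.
New sorted list: [-15, 0, 4, 9, 11, 24, 29, 31]
New median = 10

Answer: 10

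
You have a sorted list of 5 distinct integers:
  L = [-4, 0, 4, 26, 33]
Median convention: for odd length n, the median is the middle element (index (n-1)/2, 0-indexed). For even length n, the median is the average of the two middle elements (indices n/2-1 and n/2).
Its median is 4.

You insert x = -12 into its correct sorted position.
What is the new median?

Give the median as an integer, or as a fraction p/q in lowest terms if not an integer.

Old list (sorted, length 5): [-4, 0, 4, 26, 33]
Old median = 4
Insert x = -12
Old length odd (5). Middle was index 2 = 4.
New length even (6). New median = avg of two middle elements.
x = -12: 0 elements are < x, 5 elements are > x.
New sorted list: [-12, -4, 0, 4, 26, 33]
New median = 2

Answer: 2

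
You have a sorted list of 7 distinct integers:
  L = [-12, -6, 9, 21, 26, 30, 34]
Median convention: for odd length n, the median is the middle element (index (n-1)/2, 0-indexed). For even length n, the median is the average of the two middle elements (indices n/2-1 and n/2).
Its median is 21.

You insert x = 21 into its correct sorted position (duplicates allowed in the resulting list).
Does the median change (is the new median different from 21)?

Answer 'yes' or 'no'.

Old median = 21
Insert x = 21
New median = 21
Changed? no

Answer: no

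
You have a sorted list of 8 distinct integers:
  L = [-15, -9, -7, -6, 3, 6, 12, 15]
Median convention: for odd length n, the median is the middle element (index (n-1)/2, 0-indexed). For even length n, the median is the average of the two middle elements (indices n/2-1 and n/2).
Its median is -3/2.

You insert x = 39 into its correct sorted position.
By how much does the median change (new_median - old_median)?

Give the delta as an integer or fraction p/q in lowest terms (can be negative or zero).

Old median = -3/2
After inserting x = 39: new sorted = [-15, -9, -7, -6, 3, 6, 12, 15, 39]
New median = 3
Delta = 3 - -3/2 = 9/2

Answer: 9/2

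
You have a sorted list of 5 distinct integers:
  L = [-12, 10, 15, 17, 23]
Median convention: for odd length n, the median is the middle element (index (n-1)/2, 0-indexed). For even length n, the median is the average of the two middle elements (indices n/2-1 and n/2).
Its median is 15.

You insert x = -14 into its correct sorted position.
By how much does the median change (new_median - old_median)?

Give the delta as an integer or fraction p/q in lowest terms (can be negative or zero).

Answer: -5/2

Derivation:
Old median = 15
After inserting x = -14: new sorted = [-14, -12, 10, 15, 17, 23]
New median = 25/2
Delta = 25/2 - 15 = -5/2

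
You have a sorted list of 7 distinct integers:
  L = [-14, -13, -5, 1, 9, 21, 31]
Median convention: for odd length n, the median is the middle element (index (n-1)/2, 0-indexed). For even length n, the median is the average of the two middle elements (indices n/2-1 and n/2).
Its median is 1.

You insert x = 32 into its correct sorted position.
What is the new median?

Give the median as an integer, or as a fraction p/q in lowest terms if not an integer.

Old list (sorted, length 7): [-14, -13, -5, 1, 9, 21, 31]
Old median = 1
Insert x = 32
Old length odd (7). Middle was index 3 = 1.
New length even (8). New median = avg of two middle elements.
x = 32: 7 elements are < x, 0 elements are > x.
New sorted list: [-14, -13, -5, 1, 9, 21, 31, 32]
New median = 5

Answer: 5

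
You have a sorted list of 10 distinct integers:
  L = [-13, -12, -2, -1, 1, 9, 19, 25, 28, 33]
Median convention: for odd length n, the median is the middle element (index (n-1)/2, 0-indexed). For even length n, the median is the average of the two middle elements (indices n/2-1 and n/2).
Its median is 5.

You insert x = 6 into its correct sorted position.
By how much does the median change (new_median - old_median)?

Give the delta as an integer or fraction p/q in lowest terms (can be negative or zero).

Old median = 5
After inserting x = 6: new sorted = [-13, -12, -2, -1, 1, 6, 9, 19, 25, 28, 33]
New median = 6
Delta = 6 - 5 = 1

Answer: 1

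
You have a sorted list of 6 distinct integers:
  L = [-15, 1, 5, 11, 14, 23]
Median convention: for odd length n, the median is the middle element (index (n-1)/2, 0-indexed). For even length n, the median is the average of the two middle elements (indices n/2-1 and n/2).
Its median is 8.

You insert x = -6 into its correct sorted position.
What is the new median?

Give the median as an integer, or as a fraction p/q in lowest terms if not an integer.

Answer: 5

Derivation:
Old list (sorted, length 6): [-15, 1, 5, 11, 14, 23]
Old median = 8
Insert x = -6
Old length even (6). Middle pair: indices 2,3 = 5,11.
New length odd (7). New median = single middle element.
x = -6: 1 elements are < x, 5 elements are > x.
New sorted list: [-15, -6, 1, 5, 11, 14, 23]
New median = 5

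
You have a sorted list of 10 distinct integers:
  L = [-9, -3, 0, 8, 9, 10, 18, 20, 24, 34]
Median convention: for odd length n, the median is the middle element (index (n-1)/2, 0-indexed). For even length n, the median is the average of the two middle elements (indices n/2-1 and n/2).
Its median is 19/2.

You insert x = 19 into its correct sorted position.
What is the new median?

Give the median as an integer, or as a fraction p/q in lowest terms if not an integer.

Answer: 10

Derivation:
Old list (sorted, length 10): [-9, -3, 0, 8, 9, 10, 18, 20, 24, 34]
Old median = 19/2
Insert x = 19
Old length even (10). Middle pair: indices 4,5 = 9,10.
New length odd (11). New median = single middle element.
x = 19: 7 elements are < x, 3 elements are > x.
New sorted list: [-9, -3, 0, 8, 9, 10, 18, 19, 20, 24, 34]
New median = 10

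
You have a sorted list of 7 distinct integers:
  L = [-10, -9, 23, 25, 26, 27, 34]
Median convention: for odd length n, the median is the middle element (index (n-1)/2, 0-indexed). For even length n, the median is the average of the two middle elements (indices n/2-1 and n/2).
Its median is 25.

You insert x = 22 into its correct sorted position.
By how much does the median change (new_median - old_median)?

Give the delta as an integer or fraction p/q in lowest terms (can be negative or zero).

Answer: -1

Derivation:
Old median = 25
After inserting x = 22: new sorted = [-10, -9, 22, 23, 25, 26, 27, 34]
New median = 24
Delta = 24 - 25 = -1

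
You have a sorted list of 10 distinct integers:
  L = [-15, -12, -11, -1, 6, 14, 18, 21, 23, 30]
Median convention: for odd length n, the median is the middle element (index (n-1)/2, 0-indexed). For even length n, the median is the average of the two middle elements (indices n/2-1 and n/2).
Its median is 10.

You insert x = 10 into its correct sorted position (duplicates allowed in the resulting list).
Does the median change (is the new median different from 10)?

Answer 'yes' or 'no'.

Old median = 10
Insert x = 10
New median = 10
Changed? no

Answer: no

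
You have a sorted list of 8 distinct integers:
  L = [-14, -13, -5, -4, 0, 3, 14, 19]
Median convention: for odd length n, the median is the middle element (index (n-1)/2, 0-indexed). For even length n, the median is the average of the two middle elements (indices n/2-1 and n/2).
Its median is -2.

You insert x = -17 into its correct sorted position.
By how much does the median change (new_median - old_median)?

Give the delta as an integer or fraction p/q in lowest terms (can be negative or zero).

Answer: -2

Derivation:
Old median = -2
After inserting x = -17: new sorted = [-17, -14, -13, -5, -4, 0, 3, 14, 19]
New median = -4
Delta = -4 - -2 = -2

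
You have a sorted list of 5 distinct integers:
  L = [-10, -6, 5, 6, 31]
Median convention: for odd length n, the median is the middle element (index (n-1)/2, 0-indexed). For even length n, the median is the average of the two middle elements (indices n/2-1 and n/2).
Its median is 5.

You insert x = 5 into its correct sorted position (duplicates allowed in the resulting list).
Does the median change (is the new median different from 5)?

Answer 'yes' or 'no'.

Old median = 5
Insert x = 5
New median = 5
Changed? no

Answer: no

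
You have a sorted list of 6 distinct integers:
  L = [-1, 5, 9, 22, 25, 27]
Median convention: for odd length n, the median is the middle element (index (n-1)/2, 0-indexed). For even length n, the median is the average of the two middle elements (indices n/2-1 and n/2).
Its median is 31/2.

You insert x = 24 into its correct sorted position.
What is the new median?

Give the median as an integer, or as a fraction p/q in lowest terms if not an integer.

Old list (sorted, length 6): [-1, 5, 9, 22, 25, 27]
Old median = 31/2
Insert x = 24
Old length even (6). Middle pair: indices 2,3 = 9,22.
New length odd (7). New median = single middle element.
x = 24: 4 elements are < x, 2 elements are > x.
New sorted list: [-1, 5, 9, 22, 24, 25, 27]
New median = 22

Answer: 22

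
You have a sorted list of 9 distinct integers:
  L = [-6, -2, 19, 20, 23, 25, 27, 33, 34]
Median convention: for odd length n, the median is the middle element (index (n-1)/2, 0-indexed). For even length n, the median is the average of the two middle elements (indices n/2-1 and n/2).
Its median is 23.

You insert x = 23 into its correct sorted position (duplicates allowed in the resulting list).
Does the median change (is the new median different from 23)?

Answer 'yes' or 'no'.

Answer: no

Derivation:
Old median = 23
Insert x = 23
New median = 23
Changed? no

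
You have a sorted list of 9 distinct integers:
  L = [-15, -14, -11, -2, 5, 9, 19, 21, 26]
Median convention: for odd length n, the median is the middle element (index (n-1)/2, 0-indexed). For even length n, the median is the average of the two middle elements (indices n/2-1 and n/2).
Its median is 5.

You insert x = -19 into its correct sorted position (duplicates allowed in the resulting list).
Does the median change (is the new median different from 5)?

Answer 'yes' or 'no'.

Old median = 5
Insert x = -19
New median = 3/2
Changed? yes

Answer: yes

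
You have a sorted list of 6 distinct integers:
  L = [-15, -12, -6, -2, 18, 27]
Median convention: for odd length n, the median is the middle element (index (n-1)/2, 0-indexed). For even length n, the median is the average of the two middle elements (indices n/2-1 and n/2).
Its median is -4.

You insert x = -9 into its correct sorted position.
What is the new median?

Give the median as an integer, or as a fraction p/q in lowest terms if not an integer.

Old list (sorted, length 6): [-15, -12, -6, -2, 18, 27]
Old median = -4
Insert x = -9
Old length even (6). Middle pair: indices 2,3 = -6,-2.
New length odd (7). New median = single middle element.
x = -9: 2 elements are < x, 4 elements are > x.
New sorted list: [-15, -12, -9, -6, -2, 18, 27]
New median = -6

Answer: -6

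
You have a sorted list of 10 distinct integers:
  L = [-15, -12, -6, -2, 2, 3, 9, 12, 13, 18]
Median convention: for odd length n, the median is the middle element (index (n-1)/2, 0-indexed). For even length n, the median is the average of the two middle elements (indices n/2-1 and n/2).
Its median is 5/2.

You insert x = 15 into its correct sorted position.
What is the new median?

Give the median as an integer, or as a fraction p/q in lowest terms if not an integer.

Answer: 3

Derivation:
Old list (sorted, length 10): [-15, -12, -6, -2, 2, 3, 9, 12, 13, 18]
Old median = 5/2
Insert x = 15
Old length even (10). Middle pair: indices 4,5 = 2,3.
New length odd (11). New median = single middle element.
x = 15: 9 elements are < x, 1 elements are > x.
New sorted list: [-15, -12, -6, -2, 2, 3, 9, 12, 13, 15, 18]
New median = 3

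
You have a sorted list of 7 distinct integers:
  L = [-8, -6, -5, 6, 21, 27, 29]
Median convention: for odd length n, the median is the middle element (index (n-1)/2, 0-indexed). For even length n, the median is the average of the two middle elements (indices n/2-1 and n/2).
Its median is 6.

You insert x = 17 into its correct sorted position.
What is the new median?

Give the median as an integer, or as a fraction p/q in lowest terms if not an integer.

Answer: 23/2

Derivation:
Old list (sorted, length 7): [-8, -6, -5, 6, 21, 27, 29]
Old median = 6
Insert x = 17
Old length odd (7). Middle was index 3 = 6.
New length even (8). New median = avg of two middle elements.
x = 17: 4 elements are < x, 3 elements are > x.
New sorted list: [-8, -6, -5, 6, 17, 21, 27, 29]
New median = 23/2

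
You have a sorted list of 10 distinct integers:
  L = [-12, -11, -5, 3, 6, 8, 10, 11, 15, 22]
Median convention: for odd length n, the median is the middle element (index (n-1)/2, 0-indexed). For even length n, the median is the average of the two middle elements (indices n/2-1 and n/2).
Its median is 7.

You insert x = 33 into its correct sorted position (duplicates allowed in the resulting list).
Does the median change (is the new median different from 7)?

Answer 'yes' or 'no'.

Answer: yes

Derivation:
Old median = 7
Insert x = 33
New median = 8
Changed? yes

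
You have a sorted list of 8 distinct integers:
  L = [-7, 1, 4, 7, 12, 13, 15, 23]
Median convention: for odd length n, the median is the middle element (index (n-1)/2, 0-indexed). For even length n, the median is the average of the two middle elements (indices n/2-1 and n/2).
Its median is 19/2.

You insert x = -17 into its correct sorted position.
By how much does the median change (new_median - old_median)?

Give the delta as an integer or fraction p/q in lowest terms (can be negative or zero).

Old median = 19/2
After inserting x = -17: new sorted = [-17, -7, 1, 4, 7, 12, 13, 15, 23]
New median = 7
Delta = 7 - 19/2 = -5/2

Answer: -5/2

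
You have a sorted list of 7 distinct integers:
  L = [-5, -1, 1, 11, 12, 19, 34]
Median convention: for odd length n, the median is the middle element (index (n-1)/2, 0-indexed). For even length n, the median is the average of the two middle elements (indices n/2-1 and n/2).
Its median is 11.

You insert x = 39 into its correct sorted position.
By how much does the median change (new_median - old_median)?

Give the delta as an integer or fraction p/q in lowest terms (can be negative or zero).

Answer: 1/2

Derivation:
Old median = 11
After inserting x = 39: new sorted = [-5, -1, 1, 11, 12, 19, 34, 39]
New median = 23/2
Delta = 23/2 - 11 = 1/2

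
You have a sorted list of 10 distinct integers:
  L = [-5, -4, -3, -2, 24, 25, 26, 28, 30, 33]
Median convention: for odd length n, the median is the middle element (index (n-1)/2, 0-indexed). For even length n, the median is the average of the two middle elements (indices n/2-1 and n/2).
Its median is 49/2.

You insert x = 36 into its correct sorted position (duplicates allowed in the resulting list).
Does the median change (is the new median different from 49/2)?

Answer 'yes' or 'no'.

Answer: yes

Derivation:
Old median = 49/2
Insert x = 36
New median = 25
Changed? yes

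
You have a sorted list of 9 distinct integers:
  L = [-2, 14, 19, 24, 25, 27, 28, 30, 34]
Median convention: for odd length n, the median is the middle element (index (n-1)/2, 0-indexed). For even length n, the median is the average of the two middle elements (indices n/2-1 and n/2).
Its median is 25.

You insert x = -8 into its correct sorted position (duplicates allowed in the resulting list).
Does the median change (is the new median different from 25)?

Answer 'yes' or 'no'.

Answer: yes

Derivation:
Old median = 25
Insert x = -8
New median = 49/2
Changed? yes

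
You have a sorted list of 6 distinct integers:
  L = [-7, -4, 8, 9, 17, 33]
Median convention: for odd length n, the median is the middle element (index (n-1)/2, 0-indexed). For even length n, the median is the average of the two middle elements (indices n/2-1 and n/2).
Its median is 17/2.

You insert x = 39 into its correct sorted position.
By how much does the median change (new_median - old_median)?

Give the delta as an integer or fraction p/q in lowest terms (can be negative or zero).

Old median = 17/2
After inserting x = 39: new sorted = [-7, -4, 8, 9, 17, 33, 39]
New median = 9
Delta = 9 - 17/2 = 1/2

Answer: 1/2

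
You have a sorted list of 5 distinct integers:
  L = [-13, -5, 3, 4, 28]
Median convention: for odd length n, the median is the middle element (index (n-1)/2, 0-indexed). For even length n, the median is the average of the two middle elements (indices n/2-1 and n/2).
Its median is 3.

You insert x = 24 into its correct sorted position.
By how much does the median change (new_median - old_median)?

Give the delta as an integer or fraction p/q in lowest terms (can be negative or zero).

Old median = 3
After inserting x = 24: new sorted = [-13, -5, 3, 4, 24, 28]
New median = 7/2
Delta = 7/2 - 3 = 1/2

Answer: 1/2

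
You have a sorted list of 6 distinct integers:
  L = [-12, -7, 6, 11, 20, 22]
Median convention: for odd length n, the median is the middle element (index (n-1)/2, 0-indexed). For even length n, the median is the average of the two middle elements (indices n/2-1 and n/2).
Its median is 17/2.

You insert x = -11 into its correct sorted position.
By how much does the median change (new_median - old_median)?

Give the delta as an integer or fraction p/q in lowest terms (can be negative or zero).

Answer: -5/2

Derivation:
Old median = 17/2
After inserting x = -11: new sorted = [-12, -11, -7, 6, 11, 20, 22]
New median = 6
Delta = 6 - 17/2 = -5/2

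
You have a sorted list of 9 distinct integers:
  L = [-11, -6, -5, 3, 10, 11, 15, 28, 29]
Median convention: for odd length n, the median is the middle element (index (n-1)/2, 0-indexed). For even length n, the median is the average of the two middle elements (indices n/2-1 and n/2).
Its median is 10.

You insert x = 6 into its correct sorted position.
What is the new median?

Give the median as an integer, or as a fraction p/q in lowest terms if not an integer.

Old list (sorted, length 9): [-11, -6, -5, 3, 10, 11, 15, 28, 29]
Old median = 10
Insert x = 6
Old length odd (9). Middle was index 4 = 10.
New length even (10). New median = avg of two middle elements.
x = 6: 4 elements are < x, 5 elements are > x.
New sorted list: [-11, -6, -5, 3, 6, 10, 11, 15, 28, 29]
New median = 8

Answer: 8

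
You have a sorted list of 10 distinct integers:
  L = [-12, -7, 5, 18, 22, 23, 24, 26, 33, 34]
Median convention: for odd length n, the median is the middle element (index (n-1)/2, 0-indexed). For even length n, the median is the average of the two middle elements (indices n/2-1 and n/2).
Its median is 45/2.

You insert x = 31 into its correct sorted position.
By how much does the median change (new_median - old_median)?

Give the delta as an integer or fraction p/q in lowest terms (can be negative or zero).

Old median = 45/2
After inserting x = 31: new sorted = [-12, -7, 5, 18, 22, 23, 24, 26, 31, 33, 34]
New median = 23
Delta = 23 - 45/2 = 1/2

Answer: 1/2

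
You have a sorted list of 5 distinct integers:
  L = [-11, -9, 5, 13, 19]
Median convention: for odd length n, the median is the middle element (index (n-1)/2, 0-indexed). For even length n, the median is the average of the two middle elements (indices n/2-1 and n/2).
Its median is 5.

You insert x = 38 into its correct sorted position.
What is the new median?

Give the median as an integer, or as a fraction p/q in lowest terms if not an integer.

Old list (sorted, length 5): [-11, -9, 5, 13, 19]
Old median = 5
Insert x = 38
Old length odd (5). Middle was index 2 = 5.
New length even (6). New median = avg of two middle elements.
x = 38: 5 elements are < x, 0 elements are > x.
New sorted list: [-11, -9, 5, 13, 19, 38]
New median = 9

Answer: 9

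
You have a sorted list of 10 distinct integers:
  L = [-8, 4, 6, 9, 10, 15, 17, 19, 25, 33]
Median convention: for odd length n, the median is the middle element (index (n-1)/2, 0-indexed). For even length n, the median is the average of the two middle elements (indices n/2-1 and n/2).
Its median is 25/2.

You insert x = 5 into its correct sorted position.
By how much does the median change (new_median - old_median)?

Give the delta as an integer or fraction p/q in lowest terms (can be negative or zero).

Answer: -5/2

Derivation:
Old median = 25/2
After inserting x = 5: new sorted = [-8, 4, 5, 6, 9, 10, 15, 17, 19, 25, 33]
New median = 10
Delta = 10 - 25/2 = -5/2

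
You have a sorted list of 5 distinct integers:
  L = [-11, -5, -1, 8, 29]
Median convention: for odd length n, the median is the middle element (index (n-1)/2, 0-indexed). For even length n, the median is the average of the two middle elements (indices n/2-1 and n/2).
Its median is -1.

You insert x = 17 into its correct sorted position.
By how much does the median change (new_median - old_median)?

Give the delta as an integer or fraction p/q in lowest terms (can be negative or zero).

Answer: 9/2

Derivation:
Old median = -1
After inserting x = 17: new sorted = [-11, -5, -1, 8, 17, 29]
New median = 7/2
Delta = 7/2 - -1 = 9/2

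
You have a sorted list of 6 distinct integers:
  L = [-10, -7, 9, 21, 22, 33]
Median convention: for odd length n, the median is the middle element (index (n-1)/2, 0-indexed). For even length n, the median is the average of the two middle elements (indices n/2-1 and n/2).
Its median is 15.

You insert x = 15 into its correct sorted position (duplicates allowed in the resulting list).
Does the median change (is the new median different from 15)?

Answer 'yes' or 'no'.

Old median = 15
Insert x = 15
New median = 15
Changed? no

Answer: no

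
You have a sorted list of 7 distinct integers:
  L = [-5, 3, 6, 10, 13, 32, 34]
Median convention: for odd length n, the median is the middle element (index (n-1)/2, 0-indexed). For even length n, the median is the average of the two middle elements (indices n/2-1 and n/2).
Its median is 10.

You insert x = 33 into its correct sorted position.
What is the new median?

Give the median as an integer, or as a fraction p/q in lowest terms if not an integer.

Answer: 23/2

Derivation:
Old list (sorted, length 7): [-5, 3, 6, 10, 13, 32, 34]
Old median = 10
Insert x = 33
Old length odd (7). Middle was index 3 = 10.
New length even (8). New median = avg of two middle elements.
x = 33: 6 elements are < x, 1 elements are > x.
New sorted list: [-5, 3, 6, 10, 13, 32, 33, 34]
New median = 23/2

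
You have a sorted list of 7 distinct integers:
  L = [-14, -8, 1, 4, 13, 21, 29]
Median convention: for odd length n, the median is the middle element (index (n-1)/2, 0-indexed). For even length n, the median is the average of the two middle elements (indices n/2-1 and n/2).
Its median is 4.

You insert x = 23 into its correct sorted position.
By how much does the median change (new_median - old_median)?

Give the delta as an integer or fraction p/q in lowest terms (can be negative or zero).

Old median = 4
After inserting x = 23: new sorted = [-14, -8, 1, 4, 13, 21, 23, 29]
New median = 17/2
Delta = 17/2 - 4 = 9/2

Answer: 9/2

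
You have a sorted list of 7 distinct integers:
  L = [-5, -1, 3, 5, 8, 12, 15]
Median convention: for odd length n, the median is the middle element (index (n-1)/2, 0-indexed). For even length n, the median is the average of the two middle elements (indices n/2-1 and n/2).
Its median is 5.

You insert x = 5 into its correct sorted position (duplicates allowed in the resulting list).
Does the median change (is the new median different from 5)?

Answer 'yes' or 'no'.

Old median = 5
Insert x = 5
New median = 5
Changed? no

Answer: no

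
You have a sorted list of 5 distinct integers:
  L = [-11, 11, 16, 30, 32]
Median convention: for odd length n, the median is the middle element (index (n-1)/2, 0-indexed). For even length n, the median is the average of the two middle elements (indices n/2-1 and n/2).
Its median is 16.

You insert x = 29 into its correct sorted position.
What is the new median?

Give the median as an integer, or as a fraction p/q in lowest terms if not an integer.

Answer: 45/2

Derivation:
Old list (sorted, length 5): [-11, 11, 16, 30, 32]
Old median = 16
Insert x = 29
Old length odd (5). Middle was index 2 = 16.
New length even (6). New median = avg of two middle elements.
x = 29: 3 elements are < x, 2 elements are > x.
New sorted list: [-11, 11, 16, 29, 30, 32]
New median = 45/2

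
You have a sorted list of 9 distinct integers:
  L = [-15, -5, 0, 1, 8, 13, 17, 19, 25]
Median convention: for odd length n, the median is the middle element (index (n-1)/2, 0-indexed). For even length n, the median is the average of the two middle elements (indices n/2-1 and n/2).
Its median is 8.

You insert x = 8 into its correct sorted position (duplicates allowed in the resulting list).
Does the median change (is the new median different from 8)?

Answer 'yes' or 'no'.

Answer: no

Derivation:
Old median = 8
Insert x = 8
New median = 8
Changed? no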